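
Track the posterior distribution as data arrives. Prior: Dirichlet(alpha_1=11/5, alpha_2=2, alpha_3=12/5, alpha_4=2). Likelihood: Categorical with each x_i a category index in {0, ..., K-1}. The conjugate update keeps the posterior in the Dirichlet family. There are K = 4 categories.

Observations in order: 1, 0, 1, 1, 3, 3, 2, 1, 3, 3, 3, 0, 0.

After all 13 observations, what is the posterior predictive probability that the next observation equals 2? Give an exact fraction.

obs 1: x=1 → posterior Dirichlet(11/5, 3, 12/5, 2)
obs 2: x=0 → posterior Dirichlet(16/5, 3, 12/5, 2)
obs 3: x=1 → posterior Dirichlet(16/5, 4, 12/5, 2)
obs 4: x=1 → posterior Dirichlet(16/5, 5, 12/5, 2)
obs 5: x=3 → posterior Dirichlet(16/5, 5, 12/5, 3)
obs 6: x=3 → posterior Dirichlet(16/5, 5, 12/5, 4)
obs 7: x=2 → posterior Dirichlet(16/5, 5, 17/5, 4)
obs 8: x=1 → posterior Dirichlet(16/5, 6, 17/5, 4)
obs 9: x=3 → posterior Dirichlet(16/5, 6, 17/5, 5)
obs 10: x=3 → posterior Dirichlet(16/5, 6, 17/5, 6)
obs 11: x=3 → posterior Dirichlet(16/5, 6, 17/5, 7)
obs 12: x=0 → posterior Dirichlet(21/5, 6, 17/5, 7)
obs 13: x=0 → posterior Dirichlet(26/5, 6, 17/5, 7)

17/108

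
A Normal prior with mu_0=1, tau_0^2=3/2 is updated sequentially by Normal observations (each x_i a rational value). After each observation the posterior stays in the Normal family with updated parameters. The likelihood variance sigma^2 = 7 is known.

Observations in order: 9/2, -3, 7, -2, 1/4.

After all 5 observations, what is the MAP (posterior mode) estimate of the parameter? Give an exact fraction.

137/116

obs 1: x=9/2 → posterior Normal(55/34, 21/17)
obs 2: x=-3 → posterior Normal(37/40, 21/20)
obs 3: x=7 → posterior Normal(79/46, 21/23)
obs 4: x=-2 → posterior Normal(67/52, 21/26)
obs 5: x=1/4 → posterior Normal(137/116, 21/29)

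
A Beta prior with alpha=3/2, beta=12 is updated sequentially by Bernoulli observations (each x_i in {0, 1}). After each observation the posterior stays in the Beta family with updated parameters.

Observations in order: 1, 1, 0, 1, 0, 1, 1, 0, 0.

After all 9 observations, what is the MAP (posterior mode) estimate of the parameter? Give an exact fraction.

obs 1: x=1 → posterior Beta(5/2, 12)
obs 2: x=1 → posterior Beta(7/2, 12)
obs 3: x=0 → posterior Beta(7/2, 13)
obs 4: x=1 → posterior Beta(9/2, 13)
obs 5: x=0 → posterior Beta(9/2, 14)
obs 6: x=1 → posterior Beta(11/2, 14)
obs 7: x=1 → posterior Beta(13/2, 14)
obs 8: x=0 → posterior Beta(13/2, 15)
obs 9: x=0 → posterior Beta(13/2, 16)

11/41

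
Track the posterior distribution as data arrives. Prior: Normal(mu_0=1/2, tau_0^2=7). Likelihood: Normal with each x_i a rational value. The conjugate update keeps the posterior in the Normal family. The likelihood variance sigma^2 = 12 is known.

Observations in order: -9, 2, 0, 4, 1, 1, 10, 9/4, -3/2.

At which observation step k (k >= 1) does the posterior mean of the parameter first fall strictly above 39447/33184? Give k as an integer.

obs 1: x=-9 → posterior Normal(-3, 84/19)
obs 2: x=2 → posterior Normal(-43/26, 42/13)
obs 3: x=0 → posterior Normal(-43/33, 28/11)
obs 4: x=4 → posterior Normal(-3/8, 21/10)
obs 5: x=1 → posterior Normal(-8/47, 84/47)
obs 6: x=1 → posterior Normal(-1/54, 14/9)
obs 7: x=10 → posterior Normal(69/61, 84/61)
obs 8: x=9/4 → posterior Normal(339/272, 21/17)
obs 9: x=-3/2 → posterior Normal(99/100, 28/25)

k = 8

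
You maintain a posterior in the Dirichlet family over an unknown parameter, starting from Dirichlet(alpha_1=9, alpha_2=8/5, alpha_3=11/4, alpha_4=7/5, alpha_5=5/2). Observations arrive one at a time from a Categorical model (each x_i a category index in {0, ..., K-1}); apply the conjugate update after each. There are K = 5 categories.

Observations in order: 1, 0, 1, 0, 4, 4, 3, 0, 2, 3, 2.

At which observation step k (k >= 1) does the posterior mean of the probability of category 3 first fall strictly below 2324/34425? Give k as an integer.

obs 1: x=1 → posterior Dirichlet(9, 13/5, 11/4, 7/5, 5/2)
obs 2: x=0 → posterior Dirichlet(10, 13/5, 11/4, 7/5, 5/2)
obs 3: x=1 → posterior Dirichlet(10, 18/5, 11/4, 7/5, 5/2)
obs 4: x=0 → posterior Dirichlet(11, 18/5, 11/4, 7/5, 5/2)
obs 5: x=4 → posterior Dirichlet(11, 18/5, 11/4, 7/5, 7/2)
obs 6: x=4 → posterior Dirichlet(11, 18/5, 11/4, 7/5, 9/2)
obs 7: x=3 → posterior Dirichlet(11, 18/5, 11/4, 12/5, 9/2)
obs 8: x=0 → posterior Dirichlet(12, 18/5, 11/4, 12/5, 9/2)
obs 9: x=2 → posterior Dirichlet(12, 18/5, 15/4, 12/5, 9/2)
obs 10: x=3 → posterior Dirichlet(12, 18/5, 15/4, 17/5, 9/2)
obs 11: x=2 → posterior Dirichlet(12, 18/5, 19/4, 17/5, 9/2)

k = 4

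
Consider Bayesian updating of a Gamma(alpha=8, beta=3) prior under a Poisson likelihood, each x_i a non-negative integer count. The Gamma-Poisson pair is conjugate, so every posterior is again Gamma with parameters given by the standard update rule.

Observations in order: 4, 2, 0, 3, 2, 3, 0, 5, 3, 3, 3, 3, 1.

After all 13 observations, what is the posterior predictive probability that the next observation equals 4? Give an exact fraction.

obs 1: x=4 → posterior Gamma(12, 4)
obs 2: x=2 → posterior Gamma(14, 5)
obs 3: x=0 → posterior Gamma(14, 6)
obs 4: x=3 → posterior Gamma(17, 7)
obs 5: x=2 → posterior Gamma(19, 8)
obs 6: x=3 → posterior Gamma(22, 9)
obs 7: x=0 → posterior Gamma(22, 10)
obs 8: x=5 → posterior Gamma(27, 11)
obs 9: x=3 → posterior Gamma(30, 12)
obs 10: x=3 → posterior Gamma(33, 13)
obs 11: x=3 → posterior Gamma(36, 14)
obs 12: x=3 → posterior Gamma(39, 15)
obs 13: x=1 → posterior Gamma(40, 16)

180363917063006729135516745205516487455738635128668160/1379597950901634641862681879083307429684165246101910721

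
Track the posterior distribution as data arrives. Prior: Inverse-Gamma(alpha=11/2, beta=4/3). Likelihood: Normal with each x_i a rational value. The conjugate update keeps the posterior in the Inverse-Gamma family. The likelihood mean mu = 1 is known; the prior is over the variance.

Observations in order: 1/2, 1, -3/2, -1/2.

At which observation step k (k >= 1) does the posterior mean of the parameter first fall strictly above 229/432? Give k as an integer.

k = 3

obs 1: x=1/2 → posterior Inverse-Gamma(6, 35/24)
obs 2: x=1 → posterior Inverse-Gamma(13/2, 35/24)
obs 3: x=-3/2 → posterior Inverse-Gamma(7, 55/12)
obs 4: x=-1/2 → posterior Inverse-Gamma(15/2, 137/24)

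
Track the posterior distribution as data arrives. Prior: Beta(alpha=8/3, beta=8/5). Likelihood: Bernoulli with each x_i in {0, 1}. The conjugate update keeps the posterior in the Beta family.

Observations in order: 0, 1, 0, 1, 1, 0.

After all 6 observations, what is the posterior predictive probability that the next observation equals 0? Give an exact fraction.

obs 1: x=0 → posterior Beta(8/3, 13/5)
obs 2: x=1 → posterior Beta(11/3, 13/5)
obs 3: x=0 → posterior Beta(11/3, 18/5)
obs 4: x=1 → posterior Beta(14/3, 18/5)
obs 5: x=1 → posterior Beta(17/3, 18/5)
obs 6: x=0 → posterior Beta(17/3, 23/5)

69/154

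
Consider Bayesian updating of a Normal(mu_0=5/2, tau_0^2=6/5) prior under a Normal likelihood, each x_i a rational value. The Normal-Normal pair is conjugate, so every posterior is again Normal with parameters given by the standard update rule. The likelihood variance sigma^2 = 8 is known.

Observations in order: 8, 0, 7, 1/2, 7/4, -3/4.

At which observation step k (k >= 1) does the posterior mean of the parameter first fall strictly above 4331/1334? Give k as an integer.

obs 1: x=8 → posterior Normal(74/23, 24/23)
obs 2: x=0 → posterior Normal(37/13, 12/13)
obs 3: x=7 → posterior Normal(95/29, 24/29)
obs 4: x=1/2 → posterior Normal(193/64, 3/4)
obs 5: x=7/4 → posterior Normal(407/140, 24/35)
obs 6: x=-3/4 → posterior Normal(199/76, 12/19)

k = 3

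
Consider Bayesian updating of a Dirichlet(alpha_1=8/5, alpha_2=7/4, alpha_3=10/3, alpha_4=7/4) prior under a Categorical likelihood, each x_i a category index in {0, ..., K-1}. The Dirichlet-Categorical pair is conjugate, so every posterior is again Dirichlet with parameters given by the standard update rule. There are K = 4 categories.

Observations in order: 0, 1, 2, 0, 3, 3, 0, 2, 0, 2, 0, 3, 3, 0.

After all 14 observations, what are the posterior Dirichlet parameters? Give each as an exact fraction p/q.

obs 1: x=0 → posterior Dirichlet(13/5, 7/4, 10/3, 7/4)
obs 2: x=1 → posterior Dirichlet(13/5, 11/4, 10/3, 7/4)
obs 3: x=2 → posterior Dirichlet(13/5, 11/4, 13/3, 7/4)
obs 4: x=0 → posterior Dirichlet(18/5, 11/4, 13/3, 7/4)
obs 5: x=3 → posterior Dirichlet(18/5, 11/4, 13/3, 11/4)
obs 6: x=3 → posterior Dirichlet(18/5, 11/4, 13/3, 15/4)
obs 7: x=0 → posterior Dirichlet(23/5, 11/4, 13/3, 15/4)
obs 8: x=2 → posterior Dirichlet(23/5, 11/4, 16/3, 15/4)
obs 9: x=0 → posterior Dirichlet(28/5, 11/4, 16/3, 15/4)
obs 10: x=2 → posterior Dirichlet(28/5, 11/4, 19/3, 15/4)
obs 11: x=0 → posterior Dirichlet(33/5, 11/4, 19/3, 15/4)
obs 12: x=3 → posterior Dirichlet(33/5, 11/4, 19/3, 19/4)
obs 13: x=3 → posterior Dirichlet(33/5, 11/4, 19/3, 23/4)
obs 14: x=0 → posterior Dirichlet(38/5, 11/4, 19/3, 23/4)

alpha_1=38/5, alpha_2=11/4, alpha_3=19/3, alpha_4=23/4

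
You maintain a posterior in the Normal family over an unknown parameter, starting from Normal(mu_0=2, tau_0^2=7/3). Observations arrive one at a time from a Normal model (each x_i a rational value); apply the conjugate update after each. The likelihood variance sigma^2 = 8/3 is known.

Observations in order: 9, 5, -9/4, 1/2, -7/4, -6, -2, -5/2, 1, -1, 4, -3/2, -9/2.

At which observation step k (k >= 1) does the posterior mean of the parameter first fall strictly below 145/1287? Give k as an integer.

k = 13

obs 1: x=9 → posterior Normal(79/15, 56/45)
obs 2: x=5 → posterior Normal(57/11, 28/33)
obs 3: x=-9/4 → posterior Normal(393/116, 56/87)
obs 4: x=1/2 → posterior Normal(407/144, 14/27)
obs 5: x=-7/4 → posterior Normal(179/86, 56/129)
obs 6: x=-6 → posterior Normal(19/20, 28/75)
obs 7: x=-2 → posterior Normal(67/114, 56/171)
obs 8: x=-5/2 → posterior Normal(1/4, 7/24)
obs 9: x=1 → posterior Normal(23/71, 56/213)
obs 10: x=-1 → posterior Normal(8/39, 28/117)
obs 11: x=4 → posterior Normal(44/85, 56/255)
obs 12: x=-3/2 → posterior Normal(67/184, 14/69)
obs 13: x=-9/2 → posterior Normal(2/99, 56/297)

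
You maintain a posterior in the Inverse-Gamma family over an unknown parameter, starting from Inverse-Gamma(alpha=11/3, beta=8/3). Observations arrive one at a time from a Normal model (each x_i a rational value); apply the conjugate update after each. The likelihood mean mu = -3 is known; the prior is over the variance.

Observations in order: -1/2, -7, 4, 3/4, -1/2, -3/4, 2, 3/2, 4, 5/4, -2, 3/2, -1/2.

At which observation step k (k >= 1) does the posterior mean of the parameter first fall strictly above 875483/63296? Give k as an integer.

k = 10

obs 1: x=-1/2 → posterior Inverse-Gamma(25/6, 139/24)
obs 2: x=-7 → posterior Inverse-Gamma(14/3, 331/24)
obs 3: x=4 → posterior Inverse-Gamma(31/6, 919/24)
obs 4: x=3/4 → posterior Inverse-Gamma(17/3, 4351/96)
obs 5: x=-1/2 → posterior Inverse-Gamma(37/6, 4651/96)
obs 6: x=-3/4 → posterior Inverse-Gamma(20/3, 2447/48)
obs 7: x=2 → posterior Inverse-Gamma(43/6, 3047/48)
obs 8: x=3/2 → posterior Inverse-Gamma(23/3, 3533/48)
obs 9: x=4 → posterior Inverse-Gamma(49/6, 4709/48)
obs 10: x=5/4 → posterior Inverse-Gamma(26/3, 10285/96)
obs 11: x=-2 → posterior Inverse-Gamma(55/6, 10333/96)
obs 12: x=3/2 → posterior Inverse-Gamma(29/3, 11305/96)
obs 13: x=-1/2 → posterior Inverse-Gamma(61/6, 11605/96)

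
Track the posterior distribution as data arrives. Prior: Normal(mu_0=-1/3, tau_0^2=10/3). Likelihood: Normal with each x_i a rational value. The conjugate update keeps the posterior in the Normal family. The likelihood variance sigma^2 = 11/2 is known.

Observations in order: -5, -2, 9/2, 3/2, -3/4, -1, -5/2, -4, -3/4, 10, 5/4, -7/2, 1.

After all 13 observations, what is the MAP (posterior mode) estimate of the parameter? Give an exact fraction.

-36/293

obs 1: x=-5 → posterior Normal(-111/53, 110/53)
obs 2: x=-2 → posterior Normal(-151/73, 110/73)
obs 3: x=9/2 → posterior Normal(-61/93, 110/93)
obs 4: x=3/2 → posterior Normal(-31/113, 110/113)
obs 5: x=-3/4 → posterior Normal(-46/133, 110/133)
obs 6: x=-1 → posterior Normal(-22/51, 110/153)
obs 7: x=-5/2 → posterior Normal(-116/173, 110/173)
obs 8: x=-4 → posterior Normal(-196/193, 110/193)
obs 9: x=-3/4 → posterior Normal(-211/213, 110/213)
obs 10: x=10 → posterior Normal(-11/233, 110/233)
obs 11: x=5/4 → posterior Normal(14/253, 10/23)
obs 12: x=-7/2 → posterior Normal(-8/39, 110/273)
obs 13: x=1 → posterior Normal(-36/293, 110/293)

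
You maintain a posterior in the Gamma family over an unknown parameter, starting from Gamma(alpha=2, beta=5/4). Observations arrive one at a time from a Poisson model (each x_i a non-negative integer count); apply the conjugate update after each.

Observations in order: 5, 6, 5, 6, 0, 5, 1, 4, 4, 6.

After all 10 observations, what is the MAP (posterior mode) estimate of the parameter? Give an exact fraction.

obs 1: x=5 → posterior Gamma(7, 9/4)
obs 2: x=6 → posterior Gamma(13, 13/4)
obs 3: x=5 → posterior Gamma(18, 17/4)
obs 4: x=6 → posterior Gamma(24, 21/4)
obs 5: x=0 → posterior Gamma(24, 25/4)
obs 6: x=5 → posterior Gamma(29, 29/4)
obs 7: x=1 → posterior Gamma(30, 33/4)
obs 8: x=4 → posterior Gamma(34, 37/4)
obs 9: x=4 → posterior Gamma(38, 41/4)
obs 10: x=6 → posterior Gamma(44, 45/4)

172/45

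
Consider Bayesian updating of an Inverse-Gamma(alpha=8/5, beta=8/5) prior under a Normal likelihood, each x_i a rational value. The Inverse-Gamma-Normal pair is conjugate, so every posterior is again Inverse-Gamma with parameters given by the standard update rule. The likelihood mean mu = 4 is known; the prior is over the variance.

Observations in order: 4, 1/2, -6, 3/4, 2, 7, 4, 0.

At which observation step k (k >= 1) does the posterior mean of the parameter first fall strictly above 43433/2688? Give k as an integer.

k = 3

obs 1: x=4 → posterior Inverse-Gamma(21/10, 8/5)
obs 2: x=1/2 → posterior Inverse-Gamma(13/5, 309/40)
obs 3: x=-6 → posterior Inverse-Gamma(31/10, 2309/40)
obs 4: x=3/4 → posterior Inverse-Gamma(18/5, 10081/160)
obs 5: x=2 → posterior Inverse-Gamma(41/10, 10401/160)
obs 6: x=7 → posterior Inverse-Gamma(23/5, 11121/160)
obs 7: x=4 → posterior Inverse-Gamma(51/10, 11121/160)
obs 8: x=0 → posterior Inverse-Gamma(28/5, 12401/160)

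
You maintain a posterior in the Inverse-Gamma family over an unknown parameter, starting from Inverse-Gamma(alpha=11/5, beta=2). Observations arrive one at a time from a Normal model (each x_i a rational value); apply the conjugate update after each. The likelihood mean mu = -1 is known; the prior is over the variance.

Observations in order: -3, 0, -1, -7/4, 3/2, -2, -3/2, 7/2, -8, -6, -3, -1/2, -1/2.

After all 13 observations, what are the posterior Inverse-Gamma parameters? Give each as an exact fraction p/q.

alpha=87/10, beta=1853/32

obs 1: x=-3 → posterior Inverse-Gamma(27/10, 4)
obs 2: x=0 → posterior Inverse-Gamma(16/5, 9/2)
obs 3: x=-1 → posterior Inverse-Gamma(37/10, 9/2)
obs 4: x=-7/4 → posterior Inverse-Gamma(21/5, 153/32)
obs 5: x=3/2 → posterior Inverse-Gamma(47/10, 253/32)
obs 6: x=-2 → posterior Inverse-Gamma(26/5, 269/32)
obs 7: x=-3/2 → posterior Inverse-Gamma(57/10, 273/32)
obs 8: x=7/2 → posterior Inverse-Gamma(31/5, 597/32)
obs 9: x=-8 → posterior Inverse-Gamma(67/10, 1381/32)
obs 10: x=-6 → posterior Inverse-Gamma(36/5, 1781/32)
obs 11: x=-3 → posterior Inverse-Gamma(77/10, 1845/32)
obs 12: x=-1/2 → posterior Inverse-Gamma(41/5, 1849/32)
obs 13: x=-1/2 → posterior Inverse-Gamma(87/10, 1853/32)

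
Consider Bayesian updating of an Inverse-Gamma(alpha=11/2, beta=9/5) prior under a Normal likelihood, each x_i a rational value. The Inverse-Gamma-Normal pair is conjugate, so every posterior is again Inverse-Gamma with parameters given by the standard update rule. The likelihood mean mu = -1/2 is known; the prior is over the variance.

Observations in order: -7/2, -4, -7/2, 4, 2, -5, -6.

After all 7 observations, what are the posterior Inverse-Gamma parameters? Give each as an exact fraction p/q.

alpha=9, beta=2217/40

obs 1: x=-7/2 → posterior Inverse-Gamma(6, 63/10)
obs 2: x=-4 → posterior Inverse-Gamma(13/2, 497/40)
obs 3: x=-7/2 → posterior Inverse-Gamma(7, 677/40)
obs 4: x=4 → posterior Inverse-Gamma(15/2, 541/20)
obs 5: x=2 → posterior Inverse-Gamma(8, 1207/40)
obs 6: x=-5 → posterior Inverse-Gamma(17/2, 403/10)
obs 7: x=-6 → posterior Inverse-Gamma(9, 2217/40)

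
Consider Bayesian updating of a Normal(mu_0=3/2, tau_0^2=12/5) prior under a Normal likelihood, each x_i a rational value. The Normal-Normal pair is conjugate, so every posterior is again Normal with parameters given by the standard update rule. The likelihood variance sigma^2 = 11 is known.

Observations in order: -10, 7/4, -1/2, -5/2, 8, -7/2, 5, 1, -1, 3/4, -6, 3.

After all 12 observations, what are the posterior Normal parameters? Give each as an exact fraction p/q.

mu_0=69/398, tau_0^2=132/199

obs 1: x=-10 → posterior Normal(-75/134, 132/67)
obs 2: x=7/4 → posterior Normal(-33/158, 132/79)
obs 3: x=-1/2 → posterior Normal(-45/182, 132/91)
obs 4: x=-5/2 → posterior Normal(-105/206, 132/103)
obs 5: x=8 → posterior Normal(87/230, 132/115)
obs 6: x=-7/2 → posterior Normal(3/254, 132/127)
obs 7: x=5 → posterior Normal(123/278, 132/139)
obs 8: x=1 → posterior Normal(147/302, 132/151)
obs 9: x=-1 → posterior Normal(123/326, 132/163)
obs 10: x=3/4 → posterior Normal(141/350, 132/175)
obs 11: x=-6 → posterior Normal(-3/374, 12/17)
obs 12: x=3 → posterior Normal(69/398, 132/199)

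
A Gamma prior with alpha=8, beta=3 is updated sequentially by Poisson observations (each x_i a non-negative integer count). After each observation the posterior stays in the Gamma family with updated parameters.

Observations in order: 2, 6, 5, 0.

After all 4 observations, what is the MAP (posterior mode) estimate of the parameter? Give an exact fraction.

20/7

obs 1: x=2 → posterior Gamma(10, 4)
obs 2: x=6 → posterior Gamma(16, 5)
obs 3: x=5 → posterior Gamma(21, 6)
obs 4: x=0 → posterior Gamma(21, 7)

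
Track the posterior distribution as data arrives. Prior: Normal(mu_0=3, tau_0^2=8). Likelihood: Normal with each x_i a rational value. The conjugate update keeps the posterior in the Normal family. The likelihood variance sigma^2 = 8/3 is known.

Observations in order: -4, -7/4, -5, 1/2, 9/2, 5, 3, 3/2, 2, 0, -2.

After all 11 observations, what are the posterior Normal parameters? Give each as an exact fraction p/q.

mu_0=57/136, tau_0^2=4/17

obs 1: x=-4 → posterior Normal(-9/4, 2)
obs 2: x=-7/4 → posterior Normal(-57/28, 8/7)
obs 3: x=-5 → posterior Normal(-117/40, 4/5)
obs 4: x=1/2 → posterior Normal(-111/52, 8/13)
obs 5: x=9/2 → posterior Normal(-57/64, 1/2)
obs 6: x=5 → posterior Normal(3/76, 8/19)
obs 7: x=3 → posterior Normal(39/88, 4/11)
obs 8: x=3/2 → posterior Normal(57/100, 8/25)
obs 9: x=2 → posterior Normal(81/112, 2/7)
obs 10: x=0 → posterior Normal(81/124, 8/31)
obs 11: x=-2 → posterior Normal(57/136, 4/17)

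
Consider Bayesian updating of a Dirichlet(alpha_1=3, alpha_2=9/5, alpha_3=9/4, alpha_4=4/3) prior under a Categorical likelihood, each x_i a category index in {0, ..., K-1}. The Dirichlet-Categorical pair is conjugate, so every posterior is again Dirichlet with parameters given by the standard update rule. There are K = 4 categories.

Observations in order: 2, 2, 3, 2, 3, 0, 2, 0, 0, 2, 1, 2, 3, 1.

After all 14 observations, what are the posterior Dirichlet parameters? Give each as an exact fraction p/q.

alpha_1=6, alpha_2=19/5, alpha_3=33/4, alpha_4=13/3

obs 1: x=2 → posterior Dirichlet(3, 9/5, 13/4, 4/3)
obs 2: x=2 → posterior Dirichlet(3, 9/5, 17/4, 4/3)
obs 3: x=3 → posterior Dirichlet(3, 9/5, 17/4, 7/3)
obs 4: x=2 → posterior Dirichlet(3, 9/5, 21/4, 7/3)
obs 5: x=3 → posterior Dirichlet(3, 9/5, 21/4, 10/3)
obs 6: x=0 → posterior Dirichlet(4, 9/5, 21/4, 10/3)
obs 7: x=2 → posterior Dirichlet(4, 9/5, 25/4, 10/3)
obs 8: x=0 → posterior Dirichlet(5, 9/5, 25/4, 10/3)
obs 9: x=0 → posterior Dirichlet(6, 9/5, 25/4, 10/3)
obs 10: x=2 → posterior Dirichlet(6, 9/5, 29/4, 10/3)
obs 11: x=1 → posterior Dirichlet(6, 14/5, 29/4, 10/3)
obs 12: x=2 → posterior Dirichlet(6, 14/5, 33/4, 10/3)
obs 13: x=3 → posterior Dirichlet(6, 14/5, 33/4, 13/3)
obs 14: x=1 → posterior Dirichlet(6, 19/5, 33/4, 13/3)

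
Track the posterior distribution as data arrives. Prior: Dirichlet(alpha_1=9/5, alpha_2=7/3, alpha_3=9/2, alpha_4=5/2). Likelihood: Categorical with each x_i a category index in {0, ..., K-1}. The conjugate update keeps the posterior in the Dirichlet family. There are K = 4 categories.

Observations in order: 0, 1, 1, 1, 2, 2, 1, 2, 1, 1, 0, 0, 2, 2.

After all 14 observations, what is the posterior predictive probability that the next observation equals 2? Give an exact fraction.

obs 1: x=0 → posterior Dirichlet(14/5, 7/3, 9/2, 5/2)
obs 2: x=1 → posterior Dirichlet(14/5, 10/3, 9/2, 5/2)
obs 3: x=1 → posterior Dirichlet(14/5, 13/3, 9/2, 5/2)
obs 4: x=1 → posterior Dirichlet(14/5, 16/3, 9/2, 5/2)
obs 5: x=2 → posterior Dirichlet(14/5, 16/3, 11/2, 5/2)
obs 6: x=2 → posterior Dirichlet(14/5, 16/3, 13/2, 5/2)
obs 7: x=1 → posterior Dirichlet(14/5, 19/3, 13/2, 5/2)
obs 8: x=2 → posterior Dirichlet(14/5, 19/3, 15/2, 5/2)
obs 9: x=1 → posterior Dirichlet(14/5, 22/3, 15/2, 5/2)
obs 10: x=1 → posterior Dirichlet(14/5, 25/3, 15/2, 5/2)
obs 11: x=0 → posterior Dirichlet(19/5, 25/3, 15/2, 5/2)
obs 12: x=0 → posterior Dirichlet(24/5, 25/3, 15/2, 5/2)
obs 13: x=2 → posterior Dirichlet(24/5, 25/3, 17/2, 5/2)
obs 14: x=2 → posterior Dirichlet(24/5, 25/3, 19/2, 5/2)

285/754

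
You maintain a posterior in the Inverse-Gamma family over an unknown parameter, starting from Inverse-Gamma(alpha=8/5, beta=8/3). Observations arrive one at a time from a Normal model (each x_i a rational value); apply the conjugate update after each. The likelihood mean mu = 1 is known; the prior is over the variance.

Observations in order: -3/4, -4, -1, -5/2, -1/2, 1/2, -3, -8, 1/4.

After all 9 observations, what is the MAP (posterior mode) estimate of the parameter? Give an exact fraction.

17965/1704

obs 1: x=-3/4 → posterior Inverse-Gamma(21/10, 403/96)
obs 2: x=-4 → posterior Inverse-Gamma(13/5, 1603/96)
obs 3: x=-1 → posterior Inverse-Gamma(31/10, 1795/96)
obs 4: x=-5/2 → posterior Inverse-Gamma(18/5, 2383/96)
obs 5: x=-1/2 → posterior Inverse-Gamma(41/10, 2491/96)
obs 6: x=1/2 → posterior Inverse-Gamma(23/5, 2503/96)
obs 7: x=-3 → posterior Inverse-Gamma(51/10, 3271/96)
obs 8: x=-8 → posterior Inverse-Gamma(28/5, 7159/96)
obs 9: x=1/4 → posterior Inverse-Gamma(61/10, 3593/48)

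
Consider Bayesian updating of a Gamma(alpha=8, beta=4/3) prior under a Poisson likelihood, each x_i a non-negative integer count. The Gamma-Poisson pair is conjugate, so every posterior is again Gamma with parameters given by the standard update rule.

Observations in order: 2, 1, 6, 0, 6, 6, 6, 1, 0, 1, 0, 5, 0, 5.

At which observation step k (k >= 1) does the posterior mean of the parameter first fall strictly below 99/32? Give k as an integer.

obs 1: x=2 → posterior Gamma(10, 7/3)
obs 2: x=1 → posterior Gamma(11, 10/3)
obs 3: x=6 → posterior Gamma(17, 13/3)
obs 4: x=0 → posterior Gamma(17, 16/3)
obs 5: x=6 → posterior Gamma(23, 19/3)
obs 6: x=6 → posterior Gamma(29, 22/3)
obs 7: x=6 → posterior Gamma(35, 25/3)
obs 8: x=1 → posterior Gamma(36, 28/3)
obs 9: x=0 → posterior Gamma(36, 31/3)
obs 10: x=1 → posterior Gamma(37, 34/3)
obs 11: x=0 → posterior Gamma(37, 37/3)
obs 12: x=5 → posterior Gamma(42, 40/3)
obs 13: x=0 → posterior Gamma(42, 43/3)
obs 14: x=5 → posterior Gamma(47, 46/3)

k = 11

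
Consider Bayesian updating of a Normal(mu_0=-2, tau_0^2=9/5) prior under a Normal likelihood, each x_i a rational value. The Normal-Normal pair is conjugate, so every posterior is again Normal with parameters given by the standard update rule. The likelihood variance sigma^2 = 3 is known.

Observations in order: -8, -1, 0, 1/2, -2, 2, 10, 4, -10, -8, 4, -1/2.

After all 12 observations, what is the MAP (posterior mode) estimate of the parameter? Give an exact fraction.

obs 1: x=-8 → posterior Normal(-17/4, 9/8)
obs 2: x=-1 → posterior Normal(-37/11, 9/11)
obs 3: x=0 → posterior Normal(-37/14, 9/14)
obs 4: x=1/2 → posterior Normal(-71/34, 9/17)
obs 5: x=-2 → posterior Normal(-83/40, 9/20)
obs 6: x=2 → posterior Normal(-71/46, 9/23)
obs 7: x=10 → posterior Normal(-11/52, 9/26)
obs 8: x=4 → posterior Normal(13/58, 9/29)
obs 9: x=-10 → posterior Normal(-47/64, 9/32)
obs 10: x=-8 → posterior Normal(-19/14, 9/35)
obs 11: x=4 → posterior Normal(-71/76, 9/38)
obs 12: x=-1/2 → posterior Normal(-37/41, 9/41)

-37/41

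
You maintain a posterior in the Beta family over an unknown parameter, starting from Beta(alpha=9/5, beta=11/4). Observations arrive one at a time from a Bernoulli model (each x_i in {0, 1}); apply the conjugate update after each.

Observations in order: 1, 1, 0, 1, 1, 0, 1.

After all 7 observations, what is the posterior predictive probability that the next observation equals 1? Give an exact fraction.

obs 1: x=1 → posterior Beta(14/5, 11/4)
obs 2: x=1 → posterior Beta(19/5, 11/4)
obs 3: x=0 → posterior Beta(19/5, 15/4)
obs 4: x=1 → posterior Beta(24/5, 15/4)
obs 5: x=1 → posterior Beta(29/5, 15/4)
obs 6: x=0 → posterior Beta(29/5, 19/4)
obs 7: x=1 → posterior Beta(34/5, 19/4)

136/231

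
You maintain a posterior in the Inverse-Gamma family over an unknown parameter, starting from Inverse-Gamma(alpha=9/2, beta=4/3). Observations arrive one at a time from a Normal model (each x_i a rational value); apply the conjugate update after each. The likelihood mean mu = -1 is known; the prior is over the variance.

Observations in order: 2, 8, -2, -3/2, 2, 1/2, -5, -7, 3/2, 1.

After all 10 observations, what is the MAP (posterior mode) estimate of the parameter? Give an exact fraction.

obs 1: x=2 → posterior Inverse-Gamma(5, 35/6)
obs 2: x=8 → posterior Inverse-Gamma(11/2, 139/3)
obs 3: x=-2 → posterior Inverse-Gamma(6, 281/6)
obs 4: x=-3/2 → posterior Inverse-Gamma(13/2, 1127/24)
obs 5: x=2 → posterior Inverse-Gamma(7, 1235/24)
obs 6: x=1/2 → posterior Inverse-Gamma(15/2, 631/12)
obs 7: x=-5 → posterior Inverse-Gamma(8, 727/12)
obs 8: x=-7 → posterior Inverse-Gamma(17/2, 943/12)
obs 9: x=3/2 → posterior Inverse-Gamma(9, 1961/24)
obs 10: x=1 → posterior Inverse-Gamma(19/2, 2009/24)

287/36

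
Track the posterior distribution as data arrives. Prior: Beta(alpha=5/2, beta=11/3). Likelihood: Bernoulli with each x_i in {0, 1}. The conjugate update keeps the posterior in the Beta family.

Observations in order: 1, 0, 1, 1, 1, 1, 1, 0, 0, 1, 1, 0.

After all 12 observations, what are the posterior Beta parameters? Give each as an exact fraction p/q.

obs 1: x=1 → posterior Beta(7/2, 11/3)
obs 2: x=0 → posterior Beta(7/2, 14/3)
obs 3: x=1 → posterior Beta(9/2, 14/3)
obs 4: x=1 → posterior Beta(11/2, 14/3)
obs 5: x=1 → posterior Beta(13/2, 14/3)
obs 6: x=1 → posterior Beta(15/2, 14/3)
obs 7: x=1 → posterior Beta(17/2, 14/3)
obs 8: x=0 → posterior Beta(17/2, 17/3)
obs 9: x=0 → posterior Beta(17/2, 20/3)
obs 10: x=1 → posterior Beta(19/2, 20/3)
obs 11: x=1 → posterior Beta(21/2, 20/3)
obs 12: x=0 → posterior Beta(21/2, 23/3)

alpha=21/2, beta=23/3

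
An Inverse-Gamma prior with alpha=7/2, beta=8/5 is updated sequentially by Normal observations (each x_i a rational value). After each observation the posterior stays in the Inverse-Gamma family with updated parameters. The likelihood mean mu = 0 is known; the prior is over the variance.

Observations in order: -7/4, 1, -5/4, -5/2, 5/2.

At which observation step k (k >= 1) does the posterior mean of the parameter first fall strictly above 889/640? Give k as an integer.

k = 4

obs 1: x=-7/4 → posterior Inverse-Gamma(4, 501/160)
obs 2: x=1 → posterior Inverse-Gamma(9/2, 581/160)
obs 3: x=-5/4 → posterior Inverse-Gamma(5, 353/80)
obs 4: x=-5/2 → posterior Inverse-Gamma(11/2, 603/80)
obs 5: x=5/2 → posterior Inverse-Gamma(6, 853/80)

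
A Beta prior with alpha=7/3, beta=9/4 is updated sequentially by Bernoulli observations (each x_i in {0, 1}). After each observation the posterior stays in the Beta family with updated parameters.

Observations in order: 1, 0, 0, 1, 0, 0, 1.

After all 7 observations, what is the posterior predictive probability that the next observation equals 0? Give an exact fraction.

75/139

obs 1: x=1 → posterior Beta(10/3, 9/4)
obs 2: x=0 → posterior Beta(10/3, 13/4)
obs 3: x=0 → posterior Beta(10/3, 17/4)
obs 4: x=1 → posterior Beta(13/3, 17/4)
obs 5: x=0 → posterior Beta(13/3, 21/4)
obs 6: x=0 → posterior Beta(13/3, 25/4)
obs 7: x=1 → posterior Beta(16/3, 25/4)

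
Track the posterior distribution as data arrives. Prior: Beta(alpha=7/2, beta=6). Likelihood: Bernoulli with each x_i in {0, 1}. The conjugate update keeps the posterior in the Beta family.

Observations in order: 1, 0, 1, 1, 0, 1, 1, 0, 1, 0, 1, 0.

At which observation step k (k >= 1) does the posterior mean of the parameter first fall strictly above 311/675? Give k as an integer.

k = 4

obs 1: x=1 → posterior Beta(9/2, 6)
obs 2: x=0 → posterior Beta(9/2, 7)
obs 3: x=1 → posterior Beta(11/2, 7)
obs 4: x=1 → posterior Beta(13/2, 7)
obs 5: x=0 → posterior Beta(13/2, 8)
obs 6: x=1 → posterior Beta(15/2, 8)
obs 7: x=1 → posterior Beta(17/2, 8)
obs 8: x=0 → posterior Beta(17/2, 9)
obs 9: x=1 → posterior Beta(19/2, 9)
obs 10: x=0 → posterior Beta(19/2, 10)
obs 11: x=1 → posterior Beta(21/2, 10)
obs 12: x=0 → posterior Beta(21/2, 11)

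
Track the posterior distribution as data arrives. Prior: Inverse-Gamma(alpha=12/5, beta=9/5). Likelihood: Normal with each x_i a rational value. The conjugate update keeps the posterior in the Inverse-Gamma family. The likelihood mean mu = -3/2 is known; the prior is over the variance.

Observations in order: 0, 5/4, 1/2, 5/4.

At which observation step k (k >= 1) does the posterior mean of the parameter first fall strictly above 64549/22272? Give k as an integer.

k = 3

obs 1: x=0 → posterior Inverse-Gamma(29/10, 117/40)
obs 2: x=5/4 → posterior Inverse-Gamma(17/5, 1073/160)
obs 3: x=1/2 → posterior Inverse-Gamma(39/10, 1393/160)
obs 4: x=5/4 → posterior Inverse-Gamma(22/5, 999/80)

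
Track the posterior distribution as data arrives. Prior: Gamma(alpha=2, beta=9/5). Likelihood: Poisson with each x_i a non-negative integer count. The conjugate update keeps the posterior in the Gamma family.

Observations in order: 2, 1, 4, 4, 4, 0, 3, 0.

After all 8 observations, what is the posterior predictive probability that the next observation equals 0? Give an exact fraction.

obs 1: x=2 → posterior Gamma(4, 14/5)
obs 2: x=1 → posterior Gamma(5, 19/5)
obs 3: x=4 → posterior Gamma(9, 24/5)
obs 4: x=4 → posterior Gamma(13, 29/5)
obs 5: x=4 → posterior Gamma(17, 34/5)
obs 6: x=0 → posterior Gamma(17, 39/5)
obs 7: x=3 → posterior Gamma(20, 44/5)
obs 8: x=0 → posterior Gamma(20, 49/5)

6366805760909027985741435139224001/44450351179593105816204799588171776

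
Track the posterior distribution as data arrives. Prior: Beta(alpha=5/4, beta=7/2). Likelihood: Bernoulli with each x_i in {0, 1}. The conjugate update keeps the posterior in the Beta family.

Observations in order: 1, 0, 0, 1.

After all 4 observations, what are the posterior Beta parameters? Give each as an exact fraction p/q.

obs 1: x=1 → posterior Beta(9/4, 7/2)
obs 2: x=0 → posterior Beta(9/4, 9/2)
obs 3: x=0 → posterior Beta(9/4, 11/2)
obs 4: x=1 → posterior Beta(13/4, 11/2)

alpha=13/4, beta=11/2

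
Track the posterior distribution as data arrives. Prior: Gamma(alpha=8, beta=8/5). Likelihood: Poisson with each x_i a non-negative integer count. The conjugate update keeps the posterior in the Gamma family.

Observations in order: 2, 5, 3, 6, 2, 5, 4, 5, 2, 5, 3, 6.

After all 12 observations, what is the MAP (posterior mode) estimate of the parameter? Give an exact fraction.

obs 1: x=2 → posterior Gamma(10, 13/5)
obs 2: x=5 → posterior Gamma(15, 18/5)
obs 3: x=3 → posterior Gamma(18, 23/5)
obs 4: x=6 → posterior Gamma(24, 28/5)
obs 5: x=2 → posterior Gamma(26, 33/5)
obs 6: x=5 → posterior Gamma(31, 38/5)
obs 7: x=4 → posterior Gamma(35, 43/5)
obs 8: x=5 → posterior Gamma(40, 48/5)
obs 9: x=2 → posterior Gamma(42, 53/5)
obs 10: x=5 → posterior Gamma(47, 58/5)
obs 11: x=3 → posterior Gamma(50, 63/5)
obs 12: x=6 → posterior Gamma(56, 68/5)

275/68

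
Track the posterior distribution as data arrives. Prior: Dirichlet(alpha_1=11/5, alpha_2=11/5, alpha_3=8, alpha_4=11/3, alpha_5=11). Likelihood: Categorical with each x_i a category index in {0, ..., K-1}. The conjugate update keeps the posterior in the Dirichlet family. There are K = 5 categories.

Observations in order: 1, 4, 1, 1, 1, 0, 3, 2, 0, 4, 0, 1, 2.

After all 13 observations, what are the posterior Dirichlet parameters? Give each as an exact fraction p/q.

alpha_1=26/5, alpha_2=36/5, alpha_3=10, alpha_4=14/3, alpha_5=13

obs 1: x=1 → posterior Dirichlet(11/5, 16/5, 8, 11/3, 11)
obs 2: x=4 → posterior Dirichlet(11/5, 16/5, 8, 11/3, 12)
obs 3: x=1 → posterior Dirichlet(11/5, 21/5, 8, 11/3, 12)
obs 4: x=1 → posterior Dirichlet(11/5, 26/5, 8, 11/3, 12)
obs 5: x=1 → posterior Dirichlet(11/5, 31/5, 8, 11/3, 12)
obs 6: x=0 → posterior Dirichlet(16/5, 31/5, 8, 11/3, 12)
obs 7: x=3 → posterior Dirichlet(16/5, 31/5, 8, 14/3, 12)
obs 8: x=2 → posterior Dirichlet(16/5, 31/5, 9, 14/3, 12)
obs 9: x=0 → posterior Dirichlet(21/5, 31/5, 9, 14/3, 12)
obs 10: x=4 → posterior Dirichlet(21/5, 31/5, 9, 14/3, 13)
obs 11: x=0 → posterior Dirichlet(26/5, 31/5, 9, 14/3, 13)
obs 12: x=1 → posterior Dirichlet(26/5, 36/5, 9, 14/3, 13)
obs 13: x=2 → posterior Dirichlet(26/5, 36/5, 10, 14/3, 13)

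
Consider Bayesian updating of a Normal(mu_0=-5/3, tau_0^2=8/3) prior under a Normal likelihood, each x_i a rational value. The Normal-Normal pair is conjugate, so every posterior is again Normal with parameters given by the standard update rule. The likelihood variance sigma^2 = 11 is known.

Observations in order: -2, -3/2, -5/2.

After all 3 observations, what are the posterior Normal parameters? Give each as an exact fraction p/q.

obs 1: x=-2 → posterior Normal(-71/41, 88/41)
obs 2: x=-3/2 → posterior Normal(-83/49, 88/49)
obs 3: x=-5/2 → posterior Normal(-103/57, 88/57)

mu_0=-103/57, tau_0^2=88/57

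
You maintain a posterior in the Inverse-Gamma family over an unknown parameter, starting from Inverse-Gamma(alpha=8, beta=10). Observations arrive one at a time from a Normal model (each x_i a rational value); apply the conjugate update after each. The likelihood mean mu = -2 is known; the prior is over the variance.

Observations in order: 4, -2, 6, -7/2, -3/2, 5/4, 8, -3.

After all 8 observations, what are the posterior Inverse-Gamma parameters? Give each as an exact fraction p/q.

obs 1: x=4 → posterior Inverse-Gamma(17/2, 28)
obs 2: x=-2 → posterior Inverse-Gamma(9, 28)
obs 3: x=6 → posterior Inverse-Gamma(19/2, 60)
obs 4: x=-7/2 → posterior Inverse-Gamma(10, 489/8)
obs 5: x=-3/2 → posterior Inverse-Gamma(21/2, 245/4)
obs 6: x=5/4 → posterior Inverse-Gamma(11, 2129/32)
obs 7: x=8 → posterior Inverse-Gamma(23/2, 3729/32)
obs 8: x=-3 → posterior Inverse-Gamma(12, 3745/32)

alpha=12, beta=3745/32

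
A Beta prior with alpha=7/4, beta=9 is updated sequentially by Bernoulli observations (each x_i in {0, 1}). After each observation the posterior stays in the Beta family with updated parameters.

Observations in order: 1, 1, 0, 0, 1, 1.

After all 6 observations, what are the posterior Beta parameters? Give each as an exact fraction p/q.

alpha=23/4, beta=11

obs 1: x=1 → posterior Beta(11/4, 9)
obs 2: x=1 → posterior Beta(15/4, 9)
obs 3: x=0 → posterior Beta(15/4, 10)
obs 4: x=0 → posterior Beta(15/4, 11)
obs 5: x=1 → posterior Beta(19/4, 11)
obs 6: x=1 → posterior Beta(23/4, 11)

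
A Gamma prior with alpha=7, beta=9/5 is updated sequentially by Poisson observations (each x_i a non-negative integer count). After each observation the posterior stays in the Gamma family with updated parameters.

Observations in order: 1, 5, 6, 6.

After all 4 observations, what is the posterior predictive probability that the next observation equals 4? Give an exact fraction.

obs 1: x=1 → posterior Gamma(8, 14/5)
obs 2: x=5 → posterior Gamma(13, 19/5)
obs 3: x=6 → posterior Gamma(19, 24/5)
obs 4: x=6 → posterior Gamma(25, 29/5)

46457290300792575705548283405585576303609375/258754906862289125141960829975095105409777664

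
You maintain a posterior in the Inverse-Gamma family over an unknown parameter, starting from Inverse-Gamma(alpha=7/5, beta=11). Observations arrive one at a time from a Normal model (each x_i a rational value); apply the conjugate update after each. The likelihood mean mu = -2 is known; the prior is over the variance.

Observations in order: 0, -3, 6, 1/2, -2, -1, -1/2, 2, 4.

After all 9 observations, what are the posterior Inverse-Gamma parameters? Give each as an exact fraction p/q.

obs 1: x=0 → posterior Inverse-Gamma(19/10, 13)
obs 2: x=-3 → posterior Inverse-Gamma(12/5, 27/2)
obs 3: x=6 → posterior Inverse-Gamma(29/10, 91/2)
obs 4: x=1/2 → posterior Inverse-Gamma(17/5, 389/8)
obs 5: x=-2 → posterior Inverse-Gamma(39/10, 389/8)
obs 6: x=-1 → posterior Inverse-Gamma(22/5, 393/8)
obs 7: x=-1/2 → posterior Inverse-Gamma(49/10, 201/4)
obs 8: x=2 → posterior Inverse-Gamma(27/5, 233/4)
obs 9: x=4 → posterior Inverse-Gamma(59/10, 305/4)

alpha=59/10, beta=305/4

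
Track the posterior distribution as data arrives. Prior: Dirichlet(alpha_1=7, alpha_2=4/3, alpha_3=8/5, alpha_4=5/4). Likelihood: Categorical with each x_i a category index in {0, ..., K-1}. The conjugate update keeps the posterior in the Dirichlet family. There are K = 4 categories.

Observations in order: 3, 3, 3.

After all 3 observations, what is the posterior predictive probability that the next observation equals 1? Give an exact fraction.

80/851

obs 1: x=3 → posterior Dirichlet(7, 4/3, 8/5, 9/4)
obs 2: x=3 → posterior Dirichlet(7, 4/3, 8/5, 13/4)
obs 3: x=3 → posterior Dirichlet(7, 4/3, 8/5, 17/4)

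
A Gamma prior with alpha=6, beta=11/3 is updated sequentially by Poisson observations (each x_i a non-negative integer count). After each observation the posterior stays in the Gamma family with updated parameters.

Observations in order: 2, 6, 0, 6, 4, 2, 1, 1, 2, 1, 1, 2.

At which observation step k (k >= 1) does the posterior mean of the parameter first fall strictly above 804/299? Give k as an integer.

k = 5

obs 1: x=2 → posterior Gamma(8, 14/3)
obs 2: x=6 → posterior Gamma(14, 17/3)
obs 3: x=0 → posterior Gamma(14, 20/3)
obs 4: x=6 → posterior Gamma(20, 23/3)
obs 5: x=4 → posterior Gamma(24, 26/3)
obs 6: x=2 → posterior Gamma(26, 29/3)
obs 7: x=1 → posterior Gamma(27, 32/3)
obs 8: x=1 → posterior Gamma(28, 35/3)
obs 9: x=2 → posterior Gamma(30, 38/3)
obs 10: x=1 → posterior Gamma(31, 41/3)
obs 11: x=1 → posterior Gamma(32, 44/3)
obs 12: x=2 → posterior Gamma(34, 47/3)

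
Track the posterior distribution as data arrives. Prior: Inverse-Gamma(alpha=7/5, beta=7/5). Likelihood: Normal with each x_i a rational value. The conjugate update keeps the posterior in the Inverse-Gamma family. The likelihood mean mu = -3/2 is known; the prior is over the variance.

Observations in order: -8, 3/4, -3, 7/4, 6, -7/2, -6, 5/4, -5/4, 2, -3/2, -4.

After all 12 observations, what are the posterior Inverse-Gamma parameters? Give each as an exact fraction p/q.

obs 1: x=-8 → posterior Inverse-Gamma(19/10, 901/40)
obs 2: x=3/4 → posterior Inverse-Gamma(12/5, 4009/160)
obs 3: x=-3 → posterior Inverse-Gamma(29/10, 4189/160)
obs 4: x=7/4 → posterior Inverse-Gamma(17/5, 2517/80)
obs 5: x=6 → posterior Inverse-Gamma(39/10, 4767/80)
obs 6: x=-7/2 → posterior Inverse-Gamma(22/5, 4927/80)
obs 7: x=-6 → posterior Inverse-Gamma(49/10, 5737/80)
obs 8: x=5/4 → posterior Inverse-Gamma(27/5, 12079/160)
obs 9: x=-5/4 → posterior Inverse-Gamma(59/10, 3021/40)
obs 10: x=2 → posterior Inverse-Gamma(32/5, 1633/20)
obs 11: x=-3/2 → posterior Inverse-Gamma(69/10, 1633/20)
obs 12: x=-4 → posterior Inverse-Gamma(37/5, 3391/40)

alpha=37/5, beta=3391/40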